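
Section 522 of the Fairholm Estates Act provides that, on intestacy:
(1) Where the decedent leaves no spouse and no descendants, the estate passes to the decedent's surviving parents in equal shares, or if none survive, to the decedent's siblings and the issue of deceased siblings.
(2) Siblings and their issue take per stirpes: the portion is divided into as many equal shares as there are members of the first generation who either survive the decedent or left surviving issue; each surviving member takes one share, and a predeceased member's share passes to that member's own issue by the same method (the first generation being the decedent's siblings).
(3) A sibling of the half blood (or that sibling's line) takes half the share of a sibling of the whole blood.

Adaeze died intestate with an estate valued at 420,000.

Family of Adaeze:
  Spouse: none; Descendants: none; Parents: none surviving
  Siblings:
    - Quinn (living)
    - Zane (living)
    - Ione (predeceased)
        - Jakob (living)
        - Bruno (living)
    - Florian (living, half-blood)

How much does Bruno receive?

The entire 420,000 passes to the siblings and their issue.
Counting each half-blood sibling's line as half a unit, there are 7/2 units in 420,000, so one unit is 120,000. Whole-blood lines (Quinn, Zane, and Ione) take 120,000 each; half-blood lines (Florian) take 60,000 each.
Ione's share (120,000) is divided into 2 shares of 60,000: Jakob and Bruno each take 60,000.

Bruno receives 60,000.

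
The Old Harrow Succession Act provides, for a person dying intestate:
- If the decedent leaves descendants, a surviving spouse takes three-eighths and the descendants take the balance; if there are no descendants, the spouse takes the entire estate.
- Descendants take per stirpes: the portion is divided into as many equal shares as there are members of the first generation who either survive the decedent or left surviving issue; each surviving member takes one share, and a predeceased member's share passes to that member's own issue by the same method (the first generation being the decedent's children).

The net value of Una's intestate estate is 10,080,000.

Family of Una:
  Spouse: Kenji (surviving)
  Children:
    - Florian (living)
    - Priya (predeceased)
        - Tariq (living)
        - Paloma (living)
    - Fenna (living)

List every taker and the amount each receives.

Kenji takes three-eighths of 10,080,000 = 3,780,000. The remaining 6,300,000 passes to the descendants.
The descendants' portion (6,300,000) is divided into 3 shares of 2,100,000: Florian and Fenna each take 2,100,000; Priya's 2,100,000 share passes to Priya's issue.
Priya's share (2,100,000) is divided into 2 shares of 1,050,000: Tariq and Paloma each take 1,050,000.

Kenji: 3,780,000; Florian: 2,100,000; Tariq: 1,050,000; Paloma: 1,050,000; Fenna: 2,100,000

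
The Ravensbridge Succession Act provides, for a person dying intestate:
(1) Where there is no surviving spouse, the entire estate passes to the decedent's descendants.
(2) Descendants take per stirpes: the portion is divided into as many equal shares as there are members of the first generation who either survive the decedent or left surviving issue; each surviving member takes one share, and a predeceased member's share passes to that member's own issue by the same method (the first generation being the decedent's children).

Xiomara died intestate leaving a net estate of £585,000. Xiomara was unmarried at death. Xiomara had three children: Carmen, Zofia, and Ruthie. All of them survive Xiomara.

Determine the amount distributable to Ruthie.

The entire £585,000 passes to the descendants.
That amount (£585,000) is divided into 3 shares of £195,000: Carmen, Zofia, and Ruthie each take £195,000.

Ruthie receives £195,000.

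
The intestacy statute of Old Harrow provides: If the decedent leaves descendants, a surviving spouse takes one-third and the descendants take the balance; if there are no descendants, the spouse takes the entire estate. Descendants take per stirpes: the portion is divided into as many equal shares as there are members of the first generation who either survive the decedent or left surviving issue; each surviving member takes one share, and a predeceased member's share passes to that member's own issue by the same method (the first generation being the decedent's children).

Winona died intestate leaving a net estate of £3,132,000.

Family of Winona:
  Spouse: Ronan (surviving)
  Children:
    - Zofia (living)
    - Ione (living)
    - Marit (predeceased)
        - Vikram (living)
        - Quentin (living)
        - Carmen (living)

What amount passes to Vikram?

Ronan takes one-third of £3,132,000 = £1,044,000. The remaining £2,088,000 passes to the descendants.
The descendants' portion (£2,088,000) is divided into 3 shares of £696,000: Zofia and Ione each take £696,000; Marit's £696,000 share passes to Marit's issue.
Marit's share (£696,000) is divided into 3 shares of £232,000: Vikram, Quentin, and Carmen each take £232,000.

Vikram receives £232,000.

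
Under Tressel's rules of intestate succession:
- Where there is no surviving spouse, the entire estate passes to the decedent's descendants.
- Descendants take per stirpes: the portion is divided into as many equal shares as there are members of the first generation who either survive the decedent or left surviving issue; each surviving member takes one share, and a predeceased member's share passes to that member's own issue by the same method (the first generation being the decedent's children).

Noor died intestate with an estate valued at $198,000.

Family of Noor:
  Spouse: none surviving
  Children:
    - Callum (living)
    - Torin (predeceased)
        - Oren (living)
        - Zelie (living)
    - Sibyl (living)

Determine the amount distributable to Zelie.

Zelie receives $33,000.

The entire $198,000 passes to the descendants.
That amount ($198,000) is divided into 3 shares of $66,000: Callum and Sibyl each take $66,000; Torin's $66,000 share passes to Torin's issue.
Torin's share ($66,000) is divided into 2 shares of $33,000: Oren and Zelie each take $33,000.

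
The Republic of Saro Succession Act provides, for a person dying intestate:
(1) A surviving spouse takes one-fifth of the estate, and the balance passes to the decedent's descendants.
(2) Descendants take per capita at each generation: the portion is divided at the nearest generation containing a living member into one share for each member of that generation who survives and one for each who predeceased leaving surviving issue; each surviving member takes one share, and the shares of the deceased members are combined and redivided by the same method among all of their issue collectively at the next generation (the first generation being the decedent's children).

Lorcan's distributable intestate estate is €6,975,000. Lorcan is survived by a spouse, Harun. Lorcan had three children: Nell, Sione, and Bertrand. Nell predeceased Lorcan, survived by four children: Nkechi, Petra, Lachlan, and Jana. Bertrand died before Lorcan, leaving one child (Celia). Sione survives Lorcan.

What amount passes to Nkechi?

Harun takes one-fifth of €6,975,000 = €1,395,000. The remaining €5,580,000 passes to the descendants.
The descendants' portion (€5,580,000) is divided at the children's generation into 3 shares of €1,860,000. Sione takes €1,860,000. The 2 shares of the deceased (Nell and Bertrand) are combined into a pool of €3,720,000.
That pool (€3,720,000) is divided at the grandchildren's generation equally among Nkechi, Petra, Lachlan, Jana, and Celia: €744,000 each.

Nkechi receives €744,000.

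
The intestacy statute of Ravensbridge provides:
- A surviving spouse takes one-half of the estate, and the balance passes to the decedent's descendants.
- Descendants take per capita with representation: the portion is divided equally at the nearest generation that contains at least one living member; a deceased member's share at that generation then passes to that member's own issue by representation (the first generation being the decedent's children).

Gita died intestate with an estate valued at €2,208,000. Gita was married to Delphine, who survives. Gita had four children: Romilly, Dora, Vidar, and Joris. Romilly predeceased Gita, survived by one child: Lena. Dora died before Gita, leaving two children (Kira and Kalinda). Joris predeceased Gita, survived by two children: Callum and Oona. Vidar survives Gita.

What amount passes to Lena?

Delphine takes one-half of €2,208,000 = €1,104,000. The remaining €1,104,000 passes to the descendants.
The descendants' portion (€1,104,000) is divided into 4 shares of €276,000: Vidar takes €276,000; Romilly's €276,000 share passes to Romilly's issue; Dora's €276,000 share passes to Dora's issue; Joris's €276,000 share passes to Joris's issue.
Romilly's share (€276,000) passes entirely to Lena.
Dora's share (€276,000) is divided into 2 shares of €138,000: Kira and Kalinda each take €138,000.
Joris's share (€276,000) is divided into 2 shares of €138,000: Callum and Oona each take €138,000.

Lena receives €276,000.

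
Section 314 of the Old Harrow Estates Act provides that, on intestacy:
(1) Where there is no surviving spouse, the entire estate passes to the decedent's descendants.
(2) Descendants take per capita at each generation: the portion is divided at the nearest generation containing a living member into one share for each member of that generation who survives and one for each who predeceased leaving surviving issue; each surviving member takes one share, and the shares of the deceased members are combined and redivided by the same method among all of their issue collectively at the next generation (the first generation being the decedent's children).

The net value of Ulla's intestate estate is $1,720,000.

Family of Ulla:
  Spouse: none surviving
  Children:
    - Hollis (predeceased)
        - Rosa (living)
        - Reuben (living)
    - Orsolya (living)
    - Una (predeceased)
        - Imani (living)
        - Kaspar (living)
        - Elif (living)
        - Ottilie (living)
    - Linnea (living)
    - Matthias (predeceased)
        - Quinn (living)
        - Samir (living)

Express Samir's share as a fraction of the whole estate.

The entire $1,720,000 passes to the descendants.
That amount ($1,720,000) is divided at the children's generation into 5 shares of $344,000. Orsolya and Linnea each take $344,000. The 3 shares of the deceased (Hollis, Una, and Matthias) are combined into a pool of $1,032,000.
That pool ($1,032,000) is divided at the grandchildren's generation equally among Rosa, Reuben, Imani, Kaspar, Elif, Ottilie, Quinn, and Samir: $129,000 each.

Samir receives 3/40 of the estate.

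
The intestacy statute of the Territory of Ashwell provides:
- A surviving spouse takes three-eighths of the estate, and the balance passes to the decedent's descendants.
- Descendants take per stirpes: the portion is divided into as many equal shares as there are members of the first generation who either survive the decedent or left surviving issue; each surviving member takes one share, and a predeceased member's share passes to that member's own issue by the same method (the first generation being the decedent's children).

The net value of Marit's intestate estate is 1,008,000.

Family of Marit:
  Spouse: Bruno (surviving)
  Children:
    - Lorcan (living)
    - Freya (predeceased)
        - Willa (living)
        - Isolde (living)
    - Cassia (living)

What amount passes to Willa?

Bruno takes three-eighths of 1,008,000 = 378,000. The remaining 630,000 passes to the descendants.
The descendants' portion (630,000) is divided into 3 shares of 210,000: Lorcan and Cassia each take 210,000; Freya's 210,000 share passes to Freya's issue.
Freya's share (210,000) is divided into 2 shares of 105,000: Willa and Isolde each take 105,000.

Willa receives 105,000.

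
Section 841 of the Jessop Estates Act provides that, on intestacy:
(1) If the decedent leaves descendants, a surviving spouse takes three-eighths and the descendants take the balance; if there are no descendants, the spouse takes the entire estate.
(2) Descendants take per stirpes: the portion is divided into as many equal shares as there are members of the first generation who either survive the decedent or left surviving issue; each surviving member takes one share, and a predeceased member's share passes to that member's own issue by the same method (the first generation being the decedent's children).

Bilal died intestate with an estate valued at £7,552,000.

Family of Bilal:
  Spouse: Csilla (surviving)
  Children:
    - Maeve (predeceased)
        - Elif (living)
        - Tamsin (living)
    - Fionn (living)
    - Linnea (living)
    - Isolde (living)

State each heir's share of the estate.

Csilla takes three-eighths of £7,552,000 = £2,832,000. The remaining £4,720,000 passes to the descendants.
The descendants' portion (£4,720,000) is divided into 4 shares of £1,180,000: Fionn, Linnea, and Isolde each take £1,180,000; Maeve's £1,180,000 share passes to Maeve's issue.
Maeve's share (£1,180,000) is divided into 2 shares of £590,000: Elif and Tamsin each take £590,000.

Csilla: £2,832,000; Elif: £590,000; Tamsin: £590,000; Fionn: £1,180,000; Linnea: £1,180,000; Isolde: £1,180,000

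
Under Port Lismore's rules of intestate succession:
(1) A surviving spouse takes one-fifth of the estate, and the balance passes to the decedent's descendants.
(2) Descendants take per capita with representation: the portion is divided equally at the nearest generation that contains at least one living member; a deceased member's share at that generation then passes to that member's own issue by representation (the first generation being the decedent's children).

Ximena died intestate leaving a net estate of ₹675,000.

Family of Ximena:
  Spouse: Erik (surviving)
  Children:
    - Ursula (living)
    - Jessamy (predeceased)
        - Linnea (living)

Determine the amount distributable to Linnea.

Erik takes one-fifth of ₹675,000 = ₹135,000. The remaining ₹540,000 passes to the descendants.
The descendants' portion (₹540,000) is divided into 2 shares of ₹270,000: Ursula takes ₹270,000; Jessamy's ₹270,000 share passes to Jessamy's issue.
Jessamy's share (₹270,000) passes entirely to Linnea.

Linnea receives ₹270,000.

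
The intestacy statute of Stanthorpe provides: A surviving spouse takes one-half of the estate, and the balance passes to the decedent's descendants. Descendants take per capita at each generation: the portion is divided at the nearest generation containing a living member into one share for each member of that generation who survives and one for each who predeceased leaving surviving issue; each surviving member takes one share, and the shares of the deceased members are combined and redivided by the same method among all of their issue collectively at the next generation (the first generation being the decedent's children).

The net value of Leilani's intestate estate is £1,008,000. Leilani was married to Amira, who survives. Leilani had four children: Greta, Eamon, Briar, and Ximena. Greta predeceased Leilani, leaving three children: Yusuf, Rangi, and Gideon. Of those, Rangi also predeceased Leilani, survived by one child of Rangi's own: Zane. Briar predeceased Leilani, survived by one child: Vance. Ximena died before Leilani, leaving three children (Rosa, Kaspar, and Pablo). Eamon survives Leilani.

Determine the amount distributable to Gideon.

Gideon receives £54,000.

Amira takes one-half of £1,008,000 = £504,000. The remaining £504,000 passes to the descendants.
The descendants' portion (£504,000) is divided at the children's generation into 4 shares of £126,000. Eamon takes £126,000. The 3 shares of the deceased (Greta, Briar, and Ximena) are combined into a pool of £378,000.
That pool (£378,000) is divided at the grandchildren's generation into 7 shares of £54,000. Yusuf, Gideon, Vance, Rosa, Kaspar, and Pablo each take £54,000. The remaining share for the deceased Rangi (£54,000) is carried to the next generation.
That pool (£54,000) passes entirely to Zane, the sole taker at the great-grandchildren's generation.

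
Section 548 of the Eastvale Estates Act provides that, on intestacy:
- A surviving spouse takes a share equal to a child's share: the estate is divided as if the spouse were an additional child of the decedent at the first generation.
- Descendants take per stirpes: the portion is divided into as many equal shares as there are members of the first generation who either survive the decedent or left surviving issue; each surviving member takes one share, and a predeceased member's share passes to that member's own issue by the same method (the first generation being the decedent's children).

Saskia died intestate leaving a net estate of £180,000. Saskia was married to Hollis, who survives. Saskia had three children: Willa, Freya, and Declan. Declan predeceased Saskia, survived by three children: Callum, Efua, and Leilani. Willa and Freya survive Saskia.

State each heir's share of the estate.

The spouse counts as an additional share at the children's level, so there are 4 primary shares of £45,000. Hollis takes one such share (£45,000).
The children's combined portion (£135,000) is divided into 3 shares of £45,000: Willa and Freya each take £45,000; Declan's £45,000 share passes to Declan's issue.
Declan's share (£45,000) is divided into 3 shares of £15,000: Callum, Efua, and Leilani each take £15,000.

Hollis: £45,000; Willa: £45,000; Freya: £45,000; Callum: £15,000; Efua: £15,000; Leilani: £15,000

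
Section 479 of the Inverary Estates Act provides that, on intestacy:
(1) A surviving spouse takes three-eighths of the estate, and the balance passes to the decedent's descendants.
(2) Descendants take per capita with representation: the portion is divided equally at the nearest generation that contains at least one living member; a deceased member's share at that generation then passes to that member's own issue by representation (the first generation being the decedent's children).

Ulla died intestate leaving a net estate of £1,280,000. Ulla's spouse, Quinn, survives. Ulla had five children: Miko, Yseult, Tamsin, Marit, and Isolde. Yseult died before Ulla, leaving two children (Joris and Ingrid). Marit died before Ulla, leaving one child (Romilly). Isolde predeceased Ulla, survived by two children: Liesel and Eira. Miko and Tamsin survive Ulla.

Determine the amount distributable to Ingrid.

Quinn takes three-eighths of £1,280,000 = £480,000. The remaining £800,000 passes to the descendants.
The descendants' portion (£800,000) is divided into 5 shares of £160,000: Miko and Tamsin each take £160,000; Yseult's £160,000 share passes to Yseult's issue; Marit's £160,000 share passes to Marit's issue; Isolde's £160,000 share passes to Isolde's issue.
Yseult's share (£160,000) is divided into 2 shares of £80,000: Joris and Ingrid each take £80,000.
Marit's share (£160,000) passes entirely to Romilly.
Isolde's share (£160,000) is divided into 2 shares of £80,000: Liesel and Eira each take £80,000.

Ingrid receives £80,000.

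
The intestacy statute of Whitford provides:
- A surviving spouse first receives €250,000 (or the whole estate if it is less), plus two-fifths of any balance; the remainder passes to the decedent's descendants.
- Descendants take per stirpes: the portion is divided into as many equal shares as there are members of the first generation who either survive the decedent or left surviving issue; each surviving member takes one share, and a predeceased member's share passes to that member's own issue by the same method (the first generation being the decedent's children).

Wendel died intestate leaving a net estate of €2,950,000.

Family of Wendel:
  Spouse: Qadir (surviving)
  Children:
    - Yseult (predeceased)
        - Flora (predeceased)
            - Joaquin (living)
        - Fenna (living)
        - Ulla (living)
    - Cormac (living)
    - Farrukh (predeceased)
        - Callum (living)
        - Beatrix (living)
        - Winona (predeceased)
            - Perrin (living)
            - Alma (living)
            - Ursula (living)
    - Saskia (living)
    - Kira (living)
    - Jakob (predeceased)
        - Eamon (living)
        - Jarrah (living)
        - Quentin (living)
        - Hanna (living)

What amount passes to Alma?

Qadir first takes €250,000, leaving a balance of €2,700,000. Qadir then takes two-fifths of the balance (€1,080,000), for a total of €1,330,000. The remaining €1,620,000 passes to the descendants.
The descendants' portion (€1,620,000) is divided into 6 shares of €270,000: Cormac, Saskia, and Kira each take €270,000; Yseult's €270,000 share passes to Yseult's issue; Farrukh's €270,000 share passes to Farrukh's issue; Jakob's €270,000 share passes to Jakob's issue.
Yseult's share (€270,000) is divided into 3 shares of €90,000: Fenna and Ulla each take €90,000; Flora's €90,000 share passes to Flora's issue.
Flora's share (€90,000) passes entirely to Joaquin.
Farrukh's share (€270,000) is divided into 3 shares of €90,000: Callum and Beatrix each take €90,000; Winona's €90,000 share passes to Winona's issue.
Winona's share (€90,000) is divided into 3 shares of €30,000: Perrin, Alma, and Ursula each take €30,000.
Jakob's share (€270,000) is divided into 4 shares of €67,500: Eamon, Jarrah, Quentin, and Hanna each take €67,500.

Alma receives €30,000.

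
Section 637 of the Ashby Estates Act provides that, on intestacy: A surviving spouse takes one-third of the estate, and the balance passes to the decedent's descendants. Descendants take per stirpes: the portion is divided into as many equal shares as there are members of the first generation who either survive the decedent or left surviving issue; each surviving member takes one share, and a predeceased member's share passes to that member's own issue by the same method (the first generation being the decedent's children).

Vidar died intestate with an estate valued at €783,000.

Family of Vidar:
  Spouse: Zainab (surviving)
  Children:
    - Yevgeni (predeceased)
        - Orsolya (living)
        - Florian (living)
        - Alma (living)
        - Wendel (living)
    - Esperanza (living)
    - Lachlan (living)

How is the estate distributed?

Zainab takes one-third of €783,000 = €261,000. The remaining €522,000 passes to the descendants.
The descendants' portion (€522,000) is divided into 3 shares of €174,000: Esperanza and Lachlan each take €174,000; Yevgeni's €174,000 share passes to Yevgeni's issue.
Yevgeni's share (€174,000) is divided into 4 shares of €43,500: Orsolya, Florian, Alma, and Wendel each take €43,500.

Zainab: €261,000; Orsolya: €43,500; Florian: €43,500; Alma: €43,500; Wendel: €43,500; Esperanza: €174,000; Lachlan: €174,000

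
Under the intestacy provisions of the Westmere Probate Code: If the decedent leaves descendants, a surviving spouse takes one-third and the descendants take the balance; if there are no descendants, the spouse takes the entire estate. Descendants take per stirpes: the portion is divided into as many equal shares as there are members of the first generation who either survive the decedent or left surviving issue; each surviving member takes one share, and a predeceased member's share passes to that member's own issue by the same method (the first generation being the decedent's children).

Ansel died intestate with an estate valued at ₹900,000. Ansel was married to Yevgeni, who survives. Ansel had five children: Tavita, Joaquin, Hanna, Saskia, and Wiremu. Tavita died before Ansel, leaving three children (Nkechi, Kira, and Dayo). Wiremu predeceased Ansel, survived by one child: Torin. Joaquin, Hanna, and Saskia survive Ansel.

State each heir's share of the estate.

Yevgeni: ₹300,000; Nkechi: ₹40,000; Kira: ₹40,000; Dayo: ₹40,000; Joaquin: ₹120,000; Hanna: ₹120,000; Saskia: ₹120,000; Torin: ₹120,000

Yevgeni takes one-third of ₹900,000 = ₹300,000. The remaining ₹600,000 passes to the descendants.
The descendants' portion (₹600,000) is divided into 5 shares of ₹120,000: Joaquin, Hanna, and Saskia each take ₹120,000; Tavita's ₹120,000 share passes to Tavita's issue; Wiremu's ₹120,000 share passes to Wiremu's issue.
Tavita's share (₹120,000) is divided into 3 shares of ₹40,000: Nkechi, Kira, and Dayo each take ₹40,000.
Wiremu's share (₹120,000) passes entirely to Torin.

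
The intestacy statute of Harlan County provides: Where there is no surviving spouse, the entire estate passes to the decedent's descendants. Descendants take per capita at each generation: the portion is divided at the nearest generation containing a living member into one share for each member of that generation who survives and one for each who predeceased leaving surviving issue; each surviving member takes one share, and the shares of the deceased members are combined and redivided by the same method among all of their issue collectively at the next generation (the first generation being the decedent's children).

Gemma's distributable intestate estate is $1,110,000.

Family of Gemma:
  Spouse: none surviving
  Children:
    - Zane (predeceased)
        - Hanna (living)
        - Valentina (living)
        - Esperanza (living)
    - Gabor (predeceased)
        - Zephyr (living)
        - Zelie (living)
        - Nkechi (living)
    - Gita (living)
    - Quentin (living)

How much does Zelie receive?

Zelie receives $92,500.

The entire $1,110,000 passes to the descendants.
That amount ($1,110,000) is divided at the children's generation into 4 shares of $277,500. Gita and Quentin each take $277,500. The 2 shares of the deceased (Zane and Gabor) are combined into a pool of $555,000.
That pool ($555,000) is divided at the grandchildren's generation equally among Hanna, Valentina, Esperanza, Zephyr, Zelie, and Nkechi: $92,500 each.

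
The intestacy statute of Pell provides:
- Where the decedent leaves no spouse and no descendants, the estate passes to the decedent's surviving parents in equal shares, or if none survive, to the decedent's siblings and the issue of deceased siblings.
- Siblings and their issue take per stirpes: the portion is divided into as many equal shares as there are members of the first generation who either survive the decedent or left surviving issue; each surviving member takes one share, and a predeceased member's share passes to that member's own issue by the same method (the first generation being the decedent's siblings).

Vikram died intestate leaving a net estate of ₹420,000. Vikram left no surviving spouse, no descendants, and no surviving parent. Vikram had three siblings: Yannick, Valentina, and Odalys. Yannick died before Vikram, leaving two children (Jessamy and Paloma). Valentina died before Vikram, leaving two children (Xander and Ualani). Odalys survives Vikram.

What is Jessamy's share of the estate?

The entire ₹420,000 passes to the siblings and their issue.
That amount (₹420,000) is divided into 3 shares of ₹140,000: Odalys takes ₹140,000; Yannick's ₹140,000 share passes to Yannick's issue; Valentina's ₹140,000 share passes to Valentina's issue.
Yannick's share (₹140,000) is divided into 2 shares of ₹70,000: Jessamy and Paloma each take ₹70,000.
Valentina's share (₹140,000) is divided into 2 shares of ₹70,000: Xander and Ualani each take ₹70,000.

Jessamy receives ₹70,000.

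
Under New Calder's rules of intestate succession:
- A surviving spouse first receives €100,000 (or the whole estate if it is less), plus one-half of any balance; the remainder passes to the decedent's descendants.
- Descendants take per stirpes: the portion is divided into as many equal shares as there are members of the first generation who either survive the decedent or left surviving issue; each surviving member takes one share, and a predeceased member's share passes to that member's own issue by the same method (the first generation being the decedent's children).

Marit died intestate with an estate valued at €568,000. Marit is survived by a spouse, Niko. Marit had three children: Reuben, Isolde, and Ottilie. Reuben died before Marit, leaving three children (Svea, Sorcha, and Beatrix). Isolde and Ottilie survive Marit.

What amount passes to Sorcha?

Sorcha receives €26,000.

Niko first takes €100,000, leaving a balance of €468,000. Niko then takes one-half of the balance (€234,000), for a total of €334,000. The remaining €234,000 passes to the descendants.
The descendants' portion (€234,000) is divided into 3 shares of €78,000: Isolde and Ottilie each take €78,000; Reuben's €78,000 share passes to Reuben's issue.
Reuben's share (€78,000) is divided into 3 shares of €26,000: Svea, Sorcha, and Beatrix each take €26,000.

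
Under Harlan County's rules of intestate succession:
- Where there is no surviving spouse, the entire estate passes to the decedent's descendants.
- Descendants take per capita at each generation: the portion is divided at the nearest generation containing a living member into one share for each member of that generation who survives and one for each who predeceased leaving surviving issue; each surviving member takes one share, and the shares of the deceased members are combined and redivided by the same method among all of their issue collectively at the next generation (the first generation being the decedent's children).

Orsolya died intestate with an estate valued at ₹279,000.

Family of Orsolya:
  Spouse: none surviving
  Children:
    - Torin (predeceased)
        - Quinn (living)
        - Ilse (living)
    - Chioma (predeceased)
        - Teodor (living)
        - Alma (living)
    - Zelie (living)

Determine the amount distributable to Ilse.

Ilse receives ₹46,500.

The entire ₹279,000 passes to the descendants.
That amount (₹279,000) is divided at the children's generation into 3 shares of ₹93,000. Zelie takes ₹93,000. The 2 shares of the deceased (Torin and Chioma) are combined into a pool of ₹186,000.
That pool (₹186,000) is divided at the grandchildren's generation equally among Quinn, Ilse, Teodor, and Alma: ₹46,500 each.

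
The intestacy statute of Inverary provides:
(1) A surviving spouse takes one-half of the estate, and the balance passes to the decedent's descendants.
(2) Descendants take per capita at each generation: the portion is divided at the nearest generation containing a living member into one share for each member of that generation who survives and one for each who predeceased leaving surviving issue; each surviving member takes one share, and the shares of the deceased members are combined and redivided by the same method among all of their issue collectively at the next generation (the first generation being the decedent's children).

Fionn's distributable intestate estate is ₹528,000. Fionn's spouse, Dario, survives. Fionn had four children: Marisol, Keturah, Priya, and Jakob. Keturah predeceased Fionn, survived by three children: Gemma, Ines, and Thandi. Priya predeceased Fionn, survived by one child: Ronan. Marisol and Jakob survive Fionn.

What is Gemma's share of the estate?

Gemma receives ₹33,000.

Dario takes one-half of ₹528,000 = ₹264,000. The remaining ₹264,000 passes to the descendants.
The descendants' portion (₹264,000) is divided at the children's generation into 4 shares of ₹66,000. Marisol and Jakob each take ₹66,000. The 2 shares of the deceased (Keturah and Priya) are combined into a pool of ₹132,000.
That pool (₹132,000) is divided at the grandchildren's generation equally among Gemma, Ines, Thandi, and Ronan: ₹33,000 each.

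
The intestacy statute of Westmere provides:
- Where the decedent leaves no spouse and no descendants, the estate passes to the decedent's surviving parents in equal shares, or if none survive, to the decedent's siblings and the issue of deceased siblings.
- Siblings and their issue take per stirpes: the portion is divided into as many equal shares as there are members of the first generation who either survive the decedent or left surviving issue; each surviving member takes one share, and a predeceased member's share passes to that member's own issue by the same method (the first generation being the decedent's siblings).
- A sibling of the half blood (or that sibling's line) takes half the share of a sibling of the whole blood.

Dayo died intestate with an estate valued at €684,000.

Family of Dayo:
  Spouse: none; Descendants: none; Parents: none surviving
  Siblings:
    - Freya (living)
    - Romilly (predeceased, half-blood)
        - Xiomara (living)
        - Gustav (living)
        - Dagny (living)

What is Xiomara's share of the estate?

The entire €684,000 passes to the siblings and their issue.
Counting each half-blood sibling's line as half a unit, there are 3/2 units in €684,000, so one unit is €456,000. Whole-blood lines (Freya) take €456,000 each; half-blood lines (Romilly) take €228,000 each.
Romilly's share (€228,000) is divided into 3 shares of €76,000: Xiomara, Gustav, and Dagny each take €76,000.

Xiomara receives €76,000.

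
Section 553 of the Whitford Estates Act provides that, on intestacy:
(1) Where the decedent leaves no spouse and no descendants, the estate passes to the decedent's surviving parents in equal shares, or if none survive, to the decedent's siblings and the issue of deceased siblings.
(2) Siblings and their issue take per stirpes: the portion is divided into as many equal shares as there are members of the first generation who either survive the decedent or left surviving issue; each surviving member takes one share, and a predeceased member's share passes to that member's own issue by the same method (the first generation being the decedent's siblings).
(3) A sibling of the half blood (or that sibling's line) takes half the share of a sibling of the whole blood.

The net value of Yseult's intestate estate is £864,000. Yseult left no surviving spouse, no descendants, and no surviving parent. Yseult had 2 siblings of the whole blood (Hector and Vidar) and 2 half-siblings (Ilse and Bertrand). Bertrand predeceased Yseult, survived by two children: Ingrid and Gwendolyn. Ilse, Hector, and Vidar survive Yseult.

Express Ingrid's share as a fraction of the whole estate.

The entire £864,000 passes to the siblings and their issue.
Counting each half-blood sibling's line as half a unit, there are 3 units in £864,000, so one unit is £288,000. Whole-blood lines (Hector and Vidar) take £288,000 each; half-blood lines (Ilse and Bertrand) take £144,000 each.
Bertrand's share (£144,000) is divided into 2 shares of £72,000: Ingrid and Gwendolyn each take £72,000.

Ingrid receives 1/12 of the estate.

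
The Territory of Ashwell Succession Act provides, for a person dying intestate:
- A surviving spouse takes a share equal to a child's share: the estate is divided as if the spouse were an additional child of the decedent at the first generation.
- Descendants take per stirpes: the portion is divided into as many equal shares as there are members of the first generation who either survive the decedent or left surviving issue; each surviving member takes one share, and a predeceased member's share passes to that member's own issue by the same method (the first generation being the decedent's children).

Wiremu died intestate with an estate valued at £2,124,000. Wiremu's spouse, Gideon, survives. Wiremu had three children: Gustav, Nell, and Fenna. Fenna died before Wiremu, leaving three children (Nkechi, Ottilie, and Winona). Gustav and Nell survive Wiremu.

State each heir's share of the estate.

The spouse counts as an additional share at the children's level, so there are 4 primary shares of £531,000. Gideon takes one such share (£531,000).
The children's combined portion (£1,593,000) is divided into 3 shares of £531,000: Gustav and Nell each take £531,000; Fenna's £531,000 share passes to Fenna's issue.
Fenna's share (£531,000) is divided into 3 shares of £177,000: Nkechi, Ottilie, and Winona each take £177,000.

Gideon: £531,000; Gustav: £531,000; Nell: £531,000; Nkechi: £177,000; Ottilie: £177,000; Winona: £177,000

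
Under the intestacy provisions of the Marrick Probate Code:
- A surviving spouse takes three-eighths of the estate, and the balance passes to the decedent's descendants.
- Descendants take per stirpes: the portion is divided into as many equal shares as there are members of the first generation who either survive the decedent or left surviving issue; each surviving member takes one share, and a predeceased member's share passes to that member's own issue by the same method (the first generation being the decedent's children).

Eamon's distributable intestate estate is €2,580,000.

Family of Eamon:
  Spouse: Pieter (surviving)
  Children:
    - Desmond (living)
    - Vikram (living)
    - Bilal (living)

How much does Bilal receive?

Pieter takes three-eighths of €2,580,000 = €967,500. The remaining €1,612,500 passes to the descendants.
The descendants' portion (€1,612,500) is divided into 3 shares of €537,500: Desmond, Vikram, and Bilal each take €537,500.

Bilal receives €537,500.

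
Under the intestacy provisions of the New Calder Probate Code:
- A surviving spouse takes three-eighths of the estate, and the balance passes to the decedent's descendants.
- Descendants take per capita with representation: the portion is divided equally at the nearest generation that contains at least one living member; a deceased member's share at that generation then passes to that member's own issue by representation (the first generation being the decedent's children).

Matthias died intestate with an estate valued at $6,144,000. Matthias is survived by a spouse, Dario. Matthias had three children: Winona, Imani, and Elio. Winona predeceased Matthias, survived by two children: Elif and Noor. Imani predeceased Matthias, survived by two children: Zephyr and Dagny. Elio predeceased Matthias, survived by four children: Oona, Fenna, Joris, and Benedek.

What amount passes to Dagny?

Dagny receives $480,000.

Dario takes three-eighths of $6,144,000 = $2,304,000. The remaining $3,840,000 passes to the descendants.
No child survives, so the initial division is made at the grandchildren's generation.
The descendants' portion ($3,840,000) is divided into 8 shares of $480,000: Elif, Noor, Zephyr, Dagny, Oona, Fenna, Joris, and Benedek each take $480,000.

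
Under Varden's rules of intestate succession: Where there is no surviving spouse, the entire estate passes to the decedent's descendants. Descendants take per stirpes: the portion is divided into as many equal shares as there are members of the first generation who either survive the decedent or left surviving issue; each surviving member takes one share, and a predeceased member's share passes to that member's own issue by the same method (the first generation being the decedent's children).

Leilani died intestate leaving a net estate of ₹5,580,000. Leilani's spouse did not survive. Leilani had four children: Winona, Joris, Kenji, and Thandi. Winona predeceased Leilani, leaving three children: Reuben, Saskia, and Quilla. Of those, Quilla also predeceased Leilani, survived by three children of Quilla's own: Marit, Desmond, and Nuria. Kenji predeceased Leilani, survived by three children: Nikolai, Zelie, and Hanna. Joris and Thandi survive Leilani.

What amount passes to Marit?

Marit receives ₹155,000.

The entire ₹5,580,000 passes to the descendants.
That amount (₹5,580,000) is divided into 4 shares of ₹1,395,000: Joris and Thandi each take ₹1,395,000; Winona's ₹1,395,000 share passes to Winona's issue; Kenji's ₹1,395,000 share passes to Kenji's issue.
Winona's share (₹1,395,000) is divided into 3 shares of ₹465,000: Reuben and Saskia each take ₹465,000; Quilla's ₹465,000 share passes to Quilla's issue.
Quilla's share (₹465,000) is divided into 3 shares of ₹155,000: Marit, Desmond, and Nuria each take ₹155,000.
Kenji's share (₹1,395,000) is divided into 3 shares of ₹465,000: Nikolai, Zelie, and Hanna each take ₹465,000.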